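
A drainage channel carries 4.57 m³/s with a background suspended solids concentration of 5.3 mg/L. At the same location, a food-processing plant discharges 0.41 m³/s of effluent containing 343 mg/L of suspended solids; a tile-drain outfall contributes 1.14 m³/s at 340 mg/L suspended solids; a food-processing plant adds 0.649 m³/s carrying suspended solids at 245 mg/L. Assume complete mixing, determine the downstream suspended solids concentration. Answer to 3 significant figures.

105 mg/L

After mixing, C = (4.570·5.300 + 0.4100·343.0 + 1.140·340.0 + 0.6490·245.0) / 6.769 = 711.5/6.769 = 105.1 mg/L.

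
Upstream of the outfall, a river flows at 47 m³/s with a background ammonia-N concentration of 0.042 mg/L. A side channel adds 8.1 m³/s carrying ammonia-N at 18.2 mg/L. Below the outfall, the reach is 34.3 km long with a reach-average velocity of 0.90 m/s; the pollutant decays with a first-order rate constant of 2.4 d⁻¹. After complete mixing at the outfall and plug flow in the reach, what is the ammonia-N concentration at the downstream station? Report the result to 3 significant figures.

0.941 mg/L

Mass balance: C = (47.00·0.04200 + 8.100·18.20) / 55.10 = 149.4/55.10 = 2.711 mg/L.
Travel time t = 34.3·1000 / 0.90 = 38110 s = 10.59 h.
First-order decay: C = 2.711·exp(−k·t) = 2.711·0.3469 = 0.9406 mg/L.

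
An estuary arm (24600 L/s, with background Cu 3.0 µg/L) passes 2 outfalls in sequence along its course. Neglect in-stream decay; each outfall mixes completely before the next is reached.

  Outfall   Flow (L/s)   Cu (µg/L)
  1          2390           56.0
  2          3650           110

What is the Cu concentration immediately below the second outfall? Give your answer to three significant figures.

19.9 µg/L

Outfall 1: combined Q = 26990 L/s; C = (24600·3.000 + 2390·56.00)/26990 = 7.693 µg/L.
Outfall 2: combined Q = 30640 L/s; C = (26990·7.693 + 3650·110.0)/30640 = 19.88 µg/L.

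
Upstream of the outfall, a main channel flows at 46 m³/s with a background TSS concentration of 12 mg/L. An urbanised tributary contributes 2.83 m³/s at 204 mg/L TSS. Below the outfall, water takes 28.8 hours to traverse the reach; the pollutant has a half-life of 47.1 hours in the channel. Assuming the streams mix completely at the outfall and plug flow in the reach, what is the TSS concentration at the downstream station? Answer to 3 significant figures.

After mixing, C = (46.00·12.00 + 2.830·204.0) / 48.83 = 1129/48.83 = 23.13 mg/L.
Half-life 47.1 h → k = ln 2 / 47.1 = 0.01472 h⁻¹ = 0.3532 d⁻¹.
First-order decay: C = 23.13·exp(−k·t) = 23.13·0.6545 = 15.14 mg/L.

15.1 mg/L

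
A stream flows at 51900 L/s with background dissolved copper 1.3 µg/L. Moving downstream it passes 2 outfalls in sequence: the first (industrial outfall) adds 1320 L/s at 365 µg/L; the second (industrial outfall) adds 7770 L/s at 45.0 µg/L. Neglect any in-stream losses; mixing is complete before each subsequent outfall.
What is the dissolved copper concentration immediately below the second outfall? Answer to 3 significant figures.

After outfall 1: Q = 51900 + 1320 = 53220 L/s; C = (51900·1.300 + 1320·365.0)/53220 = 10.32 µg/L.
After outfall 2: Q = 53220 + 7770 = 60990 L/s; C = (53220·10.32 + 7770·45.00)/60990 = 14.74 µg/L.

14.7 µg/L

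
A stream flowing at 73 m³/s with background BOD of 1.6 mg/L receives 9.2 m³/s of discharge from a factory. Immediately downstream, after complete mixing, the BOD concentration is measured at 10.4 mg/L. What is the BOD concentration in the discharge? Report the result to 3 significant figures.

80.2 mg/L

Mass balance: 73.00·1.600 + 9.200·Cₑ = 82.20·10.40
→ Cₑ = (82.20·10.40 − 73.00·1.600) / 9.200 = 80.23 mg/L.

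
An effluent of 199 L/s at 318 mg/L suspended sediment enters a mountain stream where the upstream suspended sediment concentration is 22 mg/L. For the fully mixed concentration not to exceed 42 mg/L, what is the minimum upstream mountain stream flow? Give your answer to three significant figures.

2750 L/s

Set C_mix = 42: (Q·22.00 + 199.0·318.0) / (Q + 199.0) = 42
→ Q = 199.0·(318.0 − 42)/(42 − 22.00) = 2746 L/s.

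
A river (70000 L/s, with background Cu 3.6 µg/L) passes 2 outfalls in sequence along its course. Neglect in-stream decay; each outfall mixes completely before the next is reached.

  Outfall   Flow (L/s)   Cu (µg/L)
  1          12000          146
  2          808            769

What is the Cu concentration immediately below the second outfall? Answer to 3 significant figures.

After outfall 1: Q = 70000 + 12000 = 82000 L/s; C = (70000·3.600 + 12000·146.0)/82000 = 24.44 µg/L.
After outfall 2: Q = 82000 + 808.0 = 82810 L/s; C = (82000·24.44 + 808.0·769.0)/82810 = 31.70 µg/L.

31.7 µg/L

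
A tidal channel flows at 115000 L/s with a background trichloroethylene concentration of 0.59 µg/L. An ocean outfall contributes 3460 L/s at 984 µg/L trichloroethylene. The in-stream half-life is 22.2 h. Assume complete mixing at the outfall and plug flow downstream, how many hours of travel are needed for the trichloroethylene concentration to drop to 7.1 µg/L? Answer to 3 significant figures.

45.4 h

Flow-weighted average: C = (115000·0.5900 + 3460·984.0) / 118500 = 3472000/118500 = 29.31 µg/L.
Half-life 22.2 h → k = ln 2 / 22.2 = 0.03122 h⁻¹ = 0.7493 d⁻¹.
29.31·exp(−k·t) = 7.1 → t = ln(29.31/7.1)/k = 163500 s = 45.41 h.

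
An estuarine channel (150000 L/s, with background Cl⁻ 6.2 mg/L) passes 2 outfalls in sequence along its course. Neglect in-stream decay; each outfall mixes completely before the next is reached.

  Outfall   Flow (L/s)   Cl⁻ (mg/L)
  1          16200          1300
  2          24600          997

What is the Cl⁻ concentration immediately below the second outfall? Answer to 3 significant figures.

Below outfall 1: Q → 166200 L/s, C = (150000·6.200 + 16200·1300)/166200 = 132.3 mg/L.
Below outfall 2: Q → 190800 L/s, C = (166200·132.3 + 24600·997.0)/190800 = 243.8 mg/L.

244 mg/L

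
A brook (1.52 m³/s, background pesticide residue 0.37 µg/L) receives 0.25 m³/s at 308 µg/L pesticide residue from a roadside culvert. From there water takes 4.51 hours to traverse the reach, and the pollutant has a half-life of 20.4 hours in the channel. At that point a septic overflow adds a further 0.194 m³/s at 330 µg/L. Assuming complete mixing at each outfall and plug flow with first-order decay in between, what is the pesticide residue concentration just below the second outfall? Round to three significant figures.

Mass balance: C = (1.520·0.3700 + 0.2500·308.0) / 1.770 = 77.56/1.770 = 43.82 µg/L; combined flow 1.770 m³/s.
Half-life 20.4 h → k = ln 2 / 20.4 = 0.03398 h⁻¹ = 0.8155 d⁻¹.
After decay, C = 43.82 × e^(−kt) = 43.82 × 0.8579 = 37.59 µg/L.
At the second outfall, C = (1.770·37.59 + 0.1940·330.0) / (1.770 + 0.1940) = 66.48 µg/L.

66.5 µg/L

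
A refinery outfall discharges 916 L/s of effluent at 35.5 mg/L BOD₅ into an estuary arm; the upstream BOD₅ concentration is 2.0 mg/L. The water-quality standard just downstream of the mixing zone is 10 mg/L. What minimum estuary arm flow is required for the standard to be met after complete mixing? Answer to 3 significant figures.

2920 L/s

Set C_mix = 10: (Q·2.000 + 916.0·35.50) / (Q + 916.0) = 10
→ Q = 916.0·(35.50 − 10)/(10 − 2.000) = 2920 L/s.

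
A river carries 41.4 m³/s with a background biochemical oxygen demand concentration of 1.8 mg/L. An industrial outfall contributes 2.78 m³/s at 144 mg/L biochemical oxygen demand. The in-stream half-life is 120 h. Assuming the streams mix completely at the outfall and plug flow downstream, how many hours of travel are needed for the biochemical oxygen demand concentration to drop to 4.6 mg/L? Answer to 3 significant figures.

After mixing, C = (41.40·1.800 + 2.780·144.0) / 44.18 = 474.8/44.18 = 10.75 mg/L.
Half-life 120 h → k = ln 2 / 120 = 0.005776 h⁻¹ = 0.1386 d⁻¹.
10.75·exp(−k·t) = 4.6 → t = ln(10.75/4.6)/k = 528900 s = 146.9 h.

147 h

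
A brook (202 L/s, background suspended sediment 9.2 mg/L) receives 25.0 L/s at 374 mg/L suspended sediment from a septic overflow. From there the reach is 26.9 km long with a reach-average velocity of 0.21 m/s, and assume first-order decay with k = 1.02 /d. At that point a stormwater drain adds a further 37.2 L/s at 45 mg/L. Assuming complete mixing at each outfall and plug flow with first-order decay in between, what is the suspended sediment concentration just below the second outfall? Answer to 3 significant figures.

15.7 mg/L

Mass balance: C = (202.0·9.200 + 25.00·374.0) / 227.0 = 11210/227.0 = 49.38 mg/L; combined flow 227.0 L/s.
Travel time t = 26.9·1000 / 0.21 = 128100 s = 35.58 h.
Decay over the reach: 49.38·exp(−kt) = 49.38·0.2204 = 10.88 mg/L.
At the second outfall, C = (227.0·10.88 + 37.20·45.00) / (227.0 + 37.20) = 15.69 mg/L.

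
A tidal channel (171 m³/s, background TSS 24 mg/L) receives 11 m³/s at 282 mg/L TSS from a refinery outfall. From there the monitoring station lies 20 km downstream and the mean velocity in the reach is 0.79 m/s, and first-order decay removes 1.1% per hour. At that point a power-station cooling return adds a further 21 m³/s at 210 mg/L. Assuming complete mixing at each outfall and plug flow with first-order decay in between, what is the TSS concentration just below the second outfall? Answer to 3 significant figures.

54.6 mg/L

Mass balance: C = (171.0·24.00 + 11.00·282.0) / 182.0 = 7206/182.0 = 39.59 mg/L; combined flow 182.0 m³/s.
Travel time t = 20·1000 / 0.79 = 25320 s = 7.032 h.
1.1%/h lost → k = −ln(1 − 0.011) = 0.01106 h⁻¹.
After decay, C = 39.59 × e^(−kt) = 39.59 × 0.9252 = 36.63 mg/L.
Second outfall: C = (182.0·36.63 + 21.00·210.0)/203.0 = 54.57 mg/L.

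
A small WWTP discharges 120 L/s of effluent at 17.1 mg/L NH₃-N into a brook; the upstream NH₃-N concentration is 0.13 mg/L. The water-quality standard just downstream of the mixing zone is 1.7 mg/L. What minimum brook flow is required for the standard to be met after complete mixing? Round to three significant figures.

Set C_mix = 1.7: (Q·0.1300 + 120.0·17.10) / (Q + 120.0) = 1.7
→ Q = 120.0·(17.10 − 1.7)/(1.7 − 0.1300) = 1177 L/s.

1180 L/s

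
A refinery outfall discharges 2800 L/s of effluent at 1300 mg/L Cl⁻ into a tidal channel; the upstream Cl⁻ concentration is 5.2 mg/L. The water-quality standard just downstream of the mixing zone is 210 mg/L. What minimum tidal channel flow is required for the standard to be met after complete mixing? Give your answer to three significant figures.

Set C_mix = 210: (Q·5.200 + 2800·1300) / (Q + 2800) = 210
→ Q = 2800·(1300 − 210)/(210 − 5.200) = 14900 L/s.

14900 L/s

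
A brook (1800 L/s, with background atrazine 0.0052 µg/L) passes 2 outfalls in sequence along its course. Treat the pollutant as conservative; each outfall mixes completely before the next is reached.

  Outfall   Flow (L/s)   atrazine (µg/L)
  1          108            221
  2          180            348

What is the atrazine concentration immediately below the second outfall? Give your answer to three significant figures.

After outfall 1: Q = 1800 + 108.0 = 1908 L/s; C = (1800·0.005200 + 108.0·221.0)/1908 = 12.51 µg/L.
After outfall 2: Q = 1908 + 180.0 = 2088 L/s; C = (1908·12.51 + 180.0·348.0)/2088 = 41.44 µg/L.

41.4 µg/L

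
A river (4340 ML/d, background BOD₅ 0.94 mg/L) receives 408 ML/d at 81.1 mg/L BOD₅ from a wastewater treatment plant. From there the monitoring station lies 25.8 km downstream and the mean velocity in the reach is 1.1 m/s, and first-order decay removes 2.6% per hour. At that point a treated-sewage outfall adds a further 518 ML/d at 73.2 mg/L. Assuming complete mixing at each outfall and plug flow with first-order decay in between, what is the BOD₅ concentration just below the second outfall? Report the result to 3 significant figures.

Flow-weighted average: C = (4340·0.9400 + 408.0·81.10) / 4748 = 37170/4748 = 7.828 mg/L; combined flow 4748 ML/d.
Travel time t = 25.8·1000 / 1.1 = 23450 s = 6.515 h.
2.6%/h lost → k = −ln(1 − 0.026) = 0.02634 h⁻¹.
First-order decay: C = 7.828·exp(−k·t) = 7.828·0.8423 = 6.594 mg/L.
At the second outfall, C = (4748·6.594 + 518.0·73.20) / (4748 + 518.0) = 13.15 mg/L.

13.1 mg/L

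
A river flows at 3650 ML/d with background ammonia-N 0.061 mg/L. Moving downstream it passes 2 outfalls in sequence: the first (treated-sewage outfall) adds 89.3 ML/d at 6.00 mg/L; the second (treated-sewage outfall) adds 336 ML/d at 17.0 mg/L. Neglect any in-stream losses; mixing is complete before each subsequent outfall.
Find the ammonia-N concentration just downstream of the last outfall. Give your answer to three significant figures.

After outfall 1: Q = 3650 + 89.30 = 3739 ML/d; C = (3650·0.06100 + 89.30·6.000)/3739 = 0.2028 mg/L.
After outfall 2: Q = 3739 + 336.0 = 4075 ML/d; C = (3739·0.2028 + 336.0·17.00)/4075 = 1.588 mg/L.

1.59 mg/L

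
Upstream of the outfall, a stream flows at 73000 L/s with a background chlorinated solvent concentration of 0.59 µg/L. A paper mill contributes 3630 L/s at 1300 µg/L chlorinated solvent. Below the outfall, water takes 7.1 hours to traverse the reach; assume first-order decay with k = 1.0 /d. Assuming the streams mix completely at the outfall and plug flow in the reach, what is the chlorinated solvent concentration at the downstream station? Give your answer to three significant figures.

Conservation of mass: C = (73000·0.5900 + 3630·1300) / 76630 = 4762000/76630 = 62.14 µg/L.
After decay, C = 62.14 × e^(−kt) = 62.14 × 0.7439 = 46.23 µg/L.

46.2 µg/L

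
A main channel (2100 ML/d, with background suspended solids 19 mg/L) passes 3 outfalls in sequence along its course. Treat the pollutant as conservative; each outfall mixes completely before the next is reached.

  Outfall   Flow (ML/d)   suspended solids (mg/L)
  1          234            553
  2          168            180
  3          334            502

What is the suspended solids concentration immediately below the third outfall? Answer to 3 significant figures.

Below outfall 1: Q → 2334 ML/d, C = (2100·19.00 + 234.0·553.0)/2334 = 72.54 mg/L.
Below outfall 2: Q → 2502 ML/d, C = (2334·72.54 + 168.0·180.0)/2502 = 79.75 mg/L.
Below outfall 3: Q → 2836 ML/d, C = (2502·79.75 + 334.0·502.0)/2836 = 129.5 mg/L.

129 mg/L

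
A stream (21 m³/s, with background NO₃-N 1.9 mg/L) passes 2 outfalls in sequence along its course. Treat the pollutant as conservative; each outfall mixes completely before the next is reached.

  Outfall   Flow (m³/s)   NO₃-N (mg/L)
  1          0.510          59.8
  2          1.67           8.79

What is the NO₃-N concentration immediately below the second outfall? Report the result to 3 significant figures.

Outfall 1: combined Q = 21.51 m³/s; C = (21.00·1.900 + 0.5100·59.80)/21.51 = 3.273 mg/L.
Outfall 2: combined Q = 23.18 m³/s; C = (21.51·3.273 + 1.670·8.790)/23.18 = 3.670 mg/L.

3.67 mg/L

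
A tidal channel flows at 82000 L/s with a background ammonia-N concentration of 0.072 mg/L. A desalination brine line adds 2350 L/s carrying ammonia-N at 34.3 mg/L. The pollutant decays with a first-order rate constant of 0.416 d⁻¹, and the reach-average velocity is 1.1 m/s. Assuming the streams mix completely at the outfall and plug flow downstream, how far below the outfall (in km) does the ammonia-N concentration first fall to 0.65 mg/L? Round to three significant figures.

104 km

Flow-weighted average: C = (82000·0.07200 + 2350·34.30) / 84350 = 86510/84350 = 1.026 mg/L.
Set 1.026·exp(−k·t) = 0.65 → t = ln(1.026/0.65)/k = 94720 s = 26.31 h.
Distance = v·t = 1.1·94720 = 104200 m = 104.2 km.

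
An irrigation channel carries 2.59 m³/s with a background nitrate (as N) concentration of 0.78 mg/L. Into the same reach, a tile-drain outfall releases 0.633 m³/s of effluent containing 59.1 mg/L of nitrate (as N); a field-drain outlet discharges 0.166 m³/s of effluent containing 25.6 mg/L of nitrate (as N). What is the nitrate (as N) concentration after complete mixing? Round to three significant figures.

Mass balance: C = (2.590·0.7800 + 0.6330·59.10 + 0.1660·25.60) / 3.389 = 43.68/3.389 = 12.89 mg/L.

12.9 mg/L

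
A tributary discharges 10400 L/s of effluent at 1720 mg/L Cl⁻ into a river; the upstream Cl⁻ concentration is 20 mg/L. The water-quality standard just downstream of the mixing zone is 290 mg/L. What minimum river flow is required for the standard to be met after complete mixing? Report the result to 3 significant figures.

55100 L/s

Set C_mix = 290: (Q·20.00 + 10400·1720) / (Q + 10400) = 290
→ Q = 10400·(1720 − 290)/(290 − 20.00) = 55080 L/s.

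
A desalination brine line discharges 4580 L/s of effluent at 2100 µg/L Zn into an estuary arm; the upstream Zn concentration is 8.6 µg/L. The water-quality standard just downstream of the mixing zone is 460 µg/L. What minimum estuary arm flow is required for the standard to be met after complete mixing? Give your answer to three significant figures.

16600 L/s

Set C_mix = 460: (Q·8.600 + 4580·2100) / (Q + 4580) = 460
→ Q = 4580·(2100 − 460)/(460 − 8.600) = 16640 L/s.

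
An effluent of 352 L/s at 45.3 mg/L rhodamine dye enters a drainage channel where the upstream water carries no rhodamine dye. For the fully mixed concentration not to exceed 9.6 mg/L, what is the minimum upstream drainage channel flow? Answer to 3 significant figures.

Set C_mix = 9.6: (Q·0 + 352.0·45.30) / (Q + 352.0) = 9.6
→ Q = 352.0·(45.30 − 9.6)/(9.6 − 0) = 1309 L/s.

1310 L/s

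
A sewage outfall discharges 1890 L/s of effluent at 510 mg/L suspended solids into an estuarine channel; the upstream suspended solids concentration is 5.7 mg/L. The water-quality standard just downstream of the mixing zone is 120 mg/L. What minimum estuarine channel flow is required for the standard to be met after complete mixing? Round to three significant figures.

Set C_mix = 120: (Q·5.700 + 1890·510.0) / (Q + 1890) = 120
→ Q = 1890·(510.0 − 120)/(120 − 5.700) = 6449 L/s.

6450 L/s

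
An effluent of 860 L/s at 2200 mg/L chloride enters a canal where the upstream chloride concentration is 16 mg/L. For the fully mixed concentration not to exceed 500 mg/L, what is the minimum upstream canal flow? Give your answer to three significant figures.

Set C_mix = 500: (Q·16.00 + 860.0·2200) / (Q + 860.0) = 500
→ Q = 860.0·(2200 − 500)/(500 − 16.00) = 3021 L/s.

3020 L/s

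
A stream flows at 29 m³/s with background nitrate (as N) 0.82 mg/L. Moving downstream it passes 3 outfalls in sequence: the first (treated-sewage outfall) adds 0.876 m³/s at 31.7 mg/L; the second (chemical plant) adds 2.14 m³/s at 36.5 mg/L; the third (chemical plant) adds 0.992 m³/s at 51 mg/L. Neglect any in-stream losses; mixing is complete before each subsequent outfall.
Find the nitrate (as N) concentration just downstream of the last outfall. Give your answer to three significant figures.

5.46 mg/L

Outfall 1: combined Q = 29.88 m³/s; C = (29.00·0.8200 + 0.8760·31.70)/29.88 = 1.725 mg/L.
Outfall 2: combined Q = 32.02 m³/s; C = (29.88·1.725 + 2.140·36.50)/32.02 = 4.050 mg/L.
Outfall 3: combined Q = 33.01 m³/s; C = (32.02·4.050 + 0.9920·51.00)/33.01 = 5.461 mg/L.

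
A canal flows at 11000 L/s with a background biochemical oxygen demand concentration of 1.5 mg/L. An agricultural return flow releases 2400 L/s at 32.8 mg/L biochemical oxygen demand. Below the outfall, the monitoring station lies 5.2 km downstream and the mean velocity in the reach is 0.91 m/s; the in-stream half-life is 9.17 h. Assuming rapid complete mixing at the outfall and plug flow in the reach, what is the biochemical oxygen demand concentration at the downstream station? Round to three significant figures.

6.30 mg/L

Flow-weighted average: C = (11000·1.500 + 2400·32.80) / 13400 = 95220/13400 = 7.106 mg/L.
Travel time t = 5.2·1000 / 0.91 = 5714 s = 1.587 h.
Half-life 9.17 h → k = ln 2 / 9.17 = 0.07559 h⁻¹ = 1.814 d⁻¹.
Applying C = C₀e^(−kt): 7.106 × 0.8869 = 6.303 mg/L.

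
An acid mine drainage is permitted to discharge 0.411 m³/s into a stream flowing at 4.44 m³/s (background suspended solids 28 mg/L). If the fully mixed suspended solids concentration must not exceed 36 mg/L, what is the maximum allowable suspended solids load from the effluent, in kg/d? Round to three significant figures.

4350 kg/d

Mass balance at the limit: 4.440·28.00 + 0.4110·Cₑ = 4.851·36 → Cₑ = 122.4 mg/L.
Load = 0.4110 m³/s × 122.4 g/m³ × 86 400 s/d = 4347 kg/d.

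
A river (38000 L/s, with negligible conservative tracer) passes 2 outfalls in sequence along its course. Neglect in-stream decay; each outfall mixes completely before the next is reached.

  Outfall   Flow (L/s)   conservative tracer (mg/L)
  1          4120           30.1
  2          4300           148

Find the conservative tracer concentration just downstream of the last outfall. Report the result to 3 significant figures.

16.4 mg/L

After outfall 1: Q = 38000 + 4120 = 42120 L/s; C = (38000·0 + 4120·30.10)/42120 = 2.944 mg/L.
After outfall 2: Q = 42120 + 4300 = 46420 L/s; C = (42120·2.944 + 4300·148.0)/46420 = 16.38 mg/L.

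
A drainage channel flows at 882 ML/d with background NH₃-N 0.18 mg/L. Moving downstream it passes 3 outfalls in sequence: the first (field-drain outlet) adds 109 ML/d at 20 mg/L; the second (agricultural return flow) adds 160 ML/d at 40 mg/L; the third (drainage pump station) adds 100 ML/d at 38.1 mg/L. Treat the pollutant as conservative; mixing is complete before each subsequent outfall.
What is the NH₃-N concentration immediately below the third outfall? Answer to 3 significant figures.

Below outfall 1: Q → 991.0 ML/d, C = (882.0·0.1800 + 109.0·20.00)/991.0 = 2.360 mg/L.
Below outfall 2: Q → 1151 ML/d, C = (991.0·2.360 + 160.0·40.00)/1151 = 7.592 mg/L.
Below outfall 3: Q → 1251 ML/d, C = (1151·7.592 + 100.0·38.10)/1251 = 10.03 mg/L.

10.0 mg/L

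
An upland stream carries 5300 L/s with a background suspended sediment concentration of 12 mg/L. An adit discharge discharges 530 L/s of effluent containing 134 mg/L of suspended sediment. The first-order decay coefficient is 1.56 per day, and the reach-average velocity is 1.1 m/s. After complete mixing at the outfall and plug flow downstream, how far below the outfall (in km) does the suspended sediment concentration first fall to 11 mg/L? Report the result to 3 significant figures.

Mass balance: C = (5300·12.00 + 530.0·134.0) / 5830 = 134600/5830 = 23.09 mg/L.
Set 23.09·exp(−k·t) = 11 → t = ln(23.09/11)/k = 41070 s = 11.41 h.
Distance = v·t = 1.1·41070 = 45180 m = 45.18 km.

45.2 km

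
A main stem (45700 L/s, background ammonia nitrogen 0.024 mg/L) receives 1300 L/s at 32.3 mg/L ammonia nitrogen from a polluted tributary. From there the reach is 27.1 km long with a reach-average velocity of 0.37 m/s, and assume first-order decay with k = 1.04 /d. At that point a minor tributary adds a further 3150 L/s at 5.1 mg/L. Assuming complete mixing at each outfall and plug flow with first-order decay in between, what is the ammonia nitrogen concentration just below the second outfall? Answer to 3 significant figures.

0.676 mg/L

Flow-weighted average: C = (45700·0.02400 + 1300·32.30) / 47000 = 43090/47000 = 0.9167 mg/L; combined flow 47000 L/s.
Travel time t = 27.1·1000 / 0.37 = 73240 s = 20.35 h.
Applying C = C₀e^(−kt): 0.9167 × 0.4141 = 0.3796 mg/L.
Second outfall: C = (47000·0.3796 + 3150·5.100)/50150 = 0.6761 mg/L.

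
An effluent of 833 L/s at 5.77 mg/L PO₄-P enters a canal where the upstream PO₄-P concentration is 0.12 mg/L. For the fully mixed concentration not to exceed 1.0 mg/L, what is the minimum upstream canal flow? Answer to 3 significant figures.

4520 L/s

Set C_mix = 1.0: (Q·0.1200 + 833.0·5.770) / (Q + 833.0) = 1.0
→ Q = 833.0·(5.770 − 1.0)/(1.0 − 0.1200) = 4515 L/s.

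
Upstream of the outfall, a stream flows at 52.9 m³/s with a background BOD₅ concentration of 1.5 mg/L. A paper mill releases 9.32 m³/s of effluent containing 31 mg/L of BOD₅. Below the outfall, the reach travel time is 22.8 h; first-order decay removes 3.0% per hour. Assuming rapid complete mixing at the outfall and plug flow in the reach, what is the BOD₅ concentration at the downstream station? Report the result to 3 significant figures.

2.96 mg/L

After mixing, C = (52.90·1.500 + 9.320·31.00) / 62.22 = 368.3/62.22 = 5.919 mg/L.
3.0%/h lost → k = −ln(1 − 0.03) = 0.03046 h⁻¹.
Decay over the reach: 5.919·exp(−kt) = 5.919·0.4993 = 2.956 mg/L.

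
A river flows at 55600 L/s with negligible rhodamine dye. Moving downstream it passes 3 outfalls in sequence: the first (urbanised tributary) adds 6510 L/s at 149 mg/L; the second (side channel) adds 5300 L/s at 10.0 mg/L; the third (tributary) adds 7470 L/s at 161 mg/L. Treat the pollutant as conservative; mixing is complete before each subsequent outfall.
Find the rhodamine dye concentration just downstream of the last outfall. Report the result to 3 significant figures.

29.7 mg/L

Below outfall 1: Q → 62110 L/s, C = (55600·0 + 6510·149.0)/62110 = 15.62 mg/L.
Below outfall 2: Q → 67410 L/s, C = (62110·15.62 + 5300·10.00)/67410 = 15.18 mg/L.
Below outfall 3: Q → 74880 L/s, C = (67410·15.18 + 7470·161.0)/74880 = 29.72 mg/L.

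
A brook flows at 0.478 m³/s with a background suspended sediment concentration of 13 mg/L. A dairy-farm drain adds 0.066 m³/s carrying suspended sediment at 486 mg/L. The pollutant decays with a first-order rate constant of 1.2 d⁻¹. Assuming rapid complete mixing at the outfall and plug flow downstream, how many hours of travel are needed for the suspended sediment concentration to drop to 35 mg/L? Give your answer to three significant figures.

Mass balance: C = (0.4780·13.00 + 0.06600·486.0) / 0.5440 = 38.29/0.5440 = 70.39 mg/L.
70.39·exp(−k·t) = 35 → t = ln(70.39/35)/k = 50300 s = 13.97 h.

14.0 h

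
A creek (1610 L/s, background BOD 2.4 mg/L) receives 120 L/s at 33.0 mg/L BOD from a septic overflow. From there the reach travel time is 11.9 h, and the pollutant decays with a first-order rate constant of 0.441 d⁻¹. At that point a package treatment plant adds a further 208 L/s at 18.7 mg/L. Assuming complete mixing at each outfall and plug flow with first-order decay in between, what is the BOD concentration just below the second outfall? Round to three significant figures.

After mixing, C = (1610·2.400 + 120.0·33.00) / 1730 = 7824/1730 = 4.523 mg/L; combined flow 1730 L/s.
Applying C = C₀e^(−kt): 4.523 × 0.8036 = 3.634 mg/L.
At the second outfall, C = (1730·3.634 + 208.0·18.70) / (1730 + 208.0) = 5.251 mg/L.

5.25 mg/L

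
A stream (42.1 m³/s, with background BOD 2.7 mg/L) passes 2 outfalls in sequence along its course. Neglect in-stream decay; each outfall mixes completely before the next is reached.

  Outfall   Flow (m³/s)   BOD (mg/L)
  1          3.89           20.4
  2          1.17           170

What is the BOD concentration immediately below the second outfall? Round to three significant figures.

8.31 mg/L

Outfall 1: combined Q = 45.99 m³/s; C = (42.10·2.700 + 3.890·20.40)/45.99 = 4.197 mg/L.
Outfall 2: combined Q = 47.16 m³/s; C = (45.99·4.197 + 1.170·170.0)/47.16 = 8.311 mg/L.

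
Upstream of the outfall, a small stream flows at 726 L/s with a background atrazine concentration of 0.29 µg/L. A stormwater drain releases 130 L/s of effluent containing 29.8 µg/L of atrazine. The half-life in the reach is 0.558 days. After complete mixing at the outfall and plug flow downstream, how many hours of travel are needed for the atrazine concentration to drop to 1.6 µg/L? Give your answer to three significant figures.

After mixing, C = (726.0·0.2900 + 130.0·29.80) / 856.0 = 4085/856.0 = 4.772 µg/L.
Half-life 0.558 d → k = ln 2 / 0.558 = 1.242 d⁻¹.
4.772·exp(−k·t) = 1.6 → t = ln(4.772/1.6)/k = 76000 s = 21.11 h.

21.1 h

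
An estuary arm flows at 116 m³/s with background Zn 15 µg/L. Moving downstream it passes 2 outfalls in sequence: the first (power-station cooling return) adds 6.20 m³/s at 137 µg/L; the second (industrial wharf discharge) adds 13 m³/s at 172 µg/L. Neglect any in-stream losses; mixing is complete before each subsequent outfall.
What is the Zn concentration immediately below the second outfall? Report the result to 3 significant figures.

Below outfall 1: Q → 122.2 m³/s, C = (116.0·15.00 + 6.200·137.0)/122.2 = 21.19 µg/L.
Below outfall 2: Q → 135.2 m³/s, C = (122.2·21.19 + 13.00·172.0)/135.2 = 35.69 µg/L.

35.7 µg/L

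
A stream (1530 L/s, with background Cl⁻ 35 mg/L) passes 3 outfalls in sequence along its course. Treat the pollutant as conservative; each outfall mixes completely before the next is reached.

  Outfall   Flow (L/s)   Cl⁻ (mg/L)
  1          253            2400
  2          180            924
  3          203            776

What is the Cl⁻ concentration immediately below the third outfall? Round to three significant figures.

After outfall 1: Q = 1530 + 253.0 = 1783 L/s; C = (1530·35.00 + 253.0·2400)/1783 = 370.6 mg/L.
After outfall 2: Q = 1783 + 180.0 = 1963 L/s; C = (1783·370.6 + 180.0·924.0)/1963 = 421.3 mg/L.
After outfall 3: Q = 1963 + 203.0 = 2166 L/s; C = (1963·421.3 + 203.0·776.0)/2166 = 454.6 mg/L.

455 mg/L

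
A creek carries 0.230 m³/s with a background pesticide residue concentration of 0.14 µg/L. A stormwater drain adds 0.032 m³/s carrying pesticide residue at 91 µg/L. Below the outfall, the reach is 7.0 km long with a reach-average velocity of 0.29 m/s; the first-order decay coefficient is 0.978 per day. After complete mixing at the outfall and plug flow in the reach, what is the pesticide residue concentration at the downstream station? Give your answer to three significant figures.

Flow-weighted average: C = (0.2300·0.1400 + 0.03200·91.00) / 0.2620 = 2.944/0.2620 = 11.24 µg/L.
Travel time t = 7.0·1000 / 0.29 = 24140 s = 6.705 h.
Decay over the reach: 11.24·exp(−kt) = 11.24·0.7609 = 8.551 µg/L.

8.55 µg/L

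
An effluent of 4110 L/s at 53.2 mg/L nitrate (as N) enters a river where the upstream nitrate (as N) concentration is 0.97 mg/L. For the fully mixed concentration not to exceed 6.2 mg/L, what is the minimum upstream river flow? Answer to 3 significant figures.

Set C_mix = 6.2: (Q·0.9700 + 4110·53.20) / (Q + 4110) = 6.2
→ Q = 4110·(53.20 − 6.2)/(6.2 − 0.9700) = 36930 L/s.

36900 L/s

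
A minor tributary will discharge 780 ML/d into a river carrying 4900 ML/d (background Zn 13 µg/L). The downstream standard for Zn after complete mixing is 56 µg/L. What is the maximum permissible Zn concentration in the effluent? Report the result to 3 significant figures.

At the limit, (Qr·Cr + Qe·Cₑ)/(Qr + Qe) = 56:
Cₑ = (5680·56 − 4900·13.00) / 780.0 = 326.1 µg/L.

326 µg/L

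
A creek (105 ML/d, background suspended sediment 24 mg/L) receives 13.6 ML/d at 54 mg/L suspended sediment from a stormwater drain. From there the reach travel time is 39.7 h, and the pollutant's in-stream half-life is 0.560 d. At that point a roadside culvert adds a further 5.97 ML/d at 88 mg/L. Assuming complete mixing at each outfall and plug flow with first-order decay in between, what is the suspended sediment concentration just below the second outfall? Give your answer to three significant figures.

7.59 mg/L

After mixing, C = (105.0·24.00 + 13.60·54.00) / 118.6 = 3254/118.6 = 27.44 mg/L; combined flow 118.6 ML/d.
Half-life 0.560 d → k = ln 2 / 0.560 = 1.238 d⁻¹.
Applying C = C₀e^(−kt): 27.44 × 0.1291 = 3.541 mg/L.
Second outfall: C = (118.6·3.541 + 5.970·88.00)/124.6 = 7.589 mg/L.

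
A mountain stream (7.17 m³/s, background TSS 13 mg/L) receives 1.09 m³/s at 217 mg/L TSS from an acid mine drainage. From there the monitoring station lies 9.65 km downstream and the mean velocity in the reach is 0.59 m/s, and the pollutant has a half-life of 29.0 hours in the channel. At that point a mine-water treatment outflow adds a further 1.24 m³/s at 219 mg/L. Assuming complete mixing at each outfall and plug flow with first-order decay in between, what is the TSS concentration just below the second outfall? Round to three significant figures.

59.7 mg/L

Mass balance: C = (7.170·13.00 + 1.090·217.0) / 8.260 = 329.7/8.260 = 39.92 mg/L; combined flow 8.260 m³/s.
Travel time t = 9.65·1000 / 0.59 = 16360 s = 4.543 h.
Half-life 29.0 h → k = ln 2 / 29.0 = 0.02390 h⁻¹ = 0.5736 d⁻¹.
Applying C = C₀e^(−kt): 39.92 × 0.8971 = 35.81 mg/L.
At the second outfall, C = (8.260·35.81 + 1.240·219.0) / (8.260 + 1.240) = 59.72 mg/L.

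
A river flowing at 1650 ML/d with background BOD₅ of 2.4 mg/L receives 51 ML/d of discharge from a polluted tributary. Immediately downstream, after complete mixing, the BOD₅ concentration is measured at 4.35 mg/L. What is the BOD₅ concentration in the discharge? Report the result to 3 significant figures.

67.4 mg/L

Mass balance: 1650·2.400 + 51.00·Cₑ = 1701·4.350
→ Cₑ = (1701·4.350 − 1650·2.400) / 51.00 = 67.44 mg/L.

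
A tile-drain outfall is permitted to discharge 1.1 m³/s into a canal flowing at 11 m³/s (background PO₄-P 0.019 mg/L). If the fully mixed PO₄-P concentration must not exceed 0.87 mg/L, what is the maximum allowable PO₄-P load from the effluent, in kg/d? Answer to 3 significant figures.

Mass balance at the limit: 11.00·0.01900 + 1.100·Cₑ = 12.10·0.87 → Cₑ = 9.380 mg/L.
Load = 1.100 m³/s × 9.380 g/m³ × 86 400 s/d = 891.5 kg/d.

891 kg/d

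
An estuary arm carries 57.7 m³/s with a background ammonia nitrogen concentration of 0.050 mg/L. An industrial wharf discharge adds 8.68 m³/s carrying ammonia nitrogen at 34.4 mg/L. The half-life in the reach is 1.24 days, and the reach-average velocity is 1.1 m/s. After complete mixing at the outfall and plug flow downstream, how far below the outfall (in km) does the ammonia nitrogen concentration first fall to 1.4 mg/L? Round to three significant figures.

200 km

Mixed concentration C = ΣQC/ΣQ = (57.70·0.05000 + 8.680·34.40) / 66.38 = 301.5/66.38 = 4.542 mg/L.
Half-life 1.24 d → k = ln 2 / 1.24 = 0.5590 d⁻¹.
Set 4.542·exp(−k·t) = 1.4 → t = ln(4.542/1.4)/k = 181900 s = 50.53 h.
Distance = v·t = 1.1·181900 = 200100 m = 200.1 km.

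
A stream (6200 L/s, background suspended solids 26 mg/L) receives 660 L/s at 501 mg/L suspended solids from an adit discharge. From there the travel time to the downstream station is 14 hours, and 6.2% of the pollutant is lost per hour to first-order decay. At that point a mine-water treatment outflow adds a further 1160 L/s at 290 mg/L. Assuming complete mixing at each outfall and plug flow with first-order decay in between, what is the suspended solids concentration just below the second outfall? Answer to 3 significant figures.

Mixed concentration C = ΣQC/ΣQ = (6200·26.00 + 660.0·501.0) / 6860 = 491900/6860 = 71.70 mg/L; combined flow 6860 L/s.
6.2%/h lost → k = −ln(1 − 0.062) = 0.06401 h⁻¹.
Applying C = C₀e^(−kt): 71.70 × 0.4082 = 29.27 mg/L.
Second outfall: C = (6860·29.27 + 1160·290.0)/8020 = 66.98 mg/L.

67.0 mg/L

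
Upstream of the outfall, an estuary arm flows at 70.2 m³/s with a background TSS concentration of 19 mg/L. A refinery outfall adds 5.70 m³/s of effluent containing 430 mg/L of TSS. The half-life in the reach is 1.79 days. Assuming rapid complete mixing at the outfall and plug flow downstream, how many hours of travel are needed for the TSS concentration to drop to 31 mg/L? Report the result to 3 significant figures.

29.5 h

Conservation of mass: C = (70.20·19.00 + 5.700·430.0) / 75.90 = 3785/75.90 = 49.87 mg/L.
Half-life 1.79 d → k = ln 2 / 1.79 = 0.3872 d⁻¹.
49.87·exp(−k·t) = 31 → t = ln(49.87/31)/k = 106100 s = 29.46 h.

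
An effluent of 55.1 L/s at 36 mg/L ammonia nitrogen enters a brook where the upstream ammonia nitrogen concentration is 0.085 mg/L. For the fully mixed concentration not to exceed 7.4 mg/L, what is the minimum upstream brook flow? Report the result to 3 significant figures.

Set C_mix = 7.4: (Q·0.08500 + 55.10·36.00) / (Q + 55.10) = 7.4
→ Q = 55.10·(36.00 − 7.4)/(7.4 − 0.08500) = 215.4 L/s.

215 L/s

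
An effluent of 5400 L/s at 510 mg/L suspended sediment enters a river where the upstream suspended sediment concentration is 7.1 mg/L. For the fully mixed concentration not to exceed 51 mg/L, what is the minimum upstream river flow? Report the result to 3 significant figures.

56500 L/s

Set C_mix = 51: (Q·7.100 + 5400·510.0) / (Q + 5400) = 51
→ Q = 5400·(510.0 − 51)/(51 − 7.100) = 56460 L/s.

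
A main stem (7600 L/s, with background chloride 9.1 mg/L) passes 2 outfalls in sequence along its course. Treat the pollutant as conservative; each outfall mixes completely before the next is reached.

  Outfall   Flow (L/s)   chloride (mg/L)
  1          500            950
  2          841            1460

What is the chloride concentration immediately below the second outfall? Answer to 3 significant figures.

198 mg/L

Outfall 1: combined Q = 8100 L/s; C = (7600·9.100 + 500.0·950.0)/8100 = 67.18 mg/L.
Outfall 2: combined Q = 8941 L/s; C = (8100·67.18 + 841.0·1460)/8941 = 198.2 mg/L.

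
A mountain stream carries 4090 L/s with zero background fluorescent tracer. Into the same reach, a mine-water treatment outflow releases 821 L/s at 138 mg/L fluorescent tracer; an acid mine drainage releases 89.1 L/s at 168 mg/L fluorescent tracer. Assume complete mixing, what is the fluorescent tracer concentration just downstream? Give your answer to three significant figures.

Conservation of mass: C = (4090·0 + 821.0·138.0 + 89.10·168.0) / 5000 = 128300/5000 = 25.65 mg/L.

25.7 mg/L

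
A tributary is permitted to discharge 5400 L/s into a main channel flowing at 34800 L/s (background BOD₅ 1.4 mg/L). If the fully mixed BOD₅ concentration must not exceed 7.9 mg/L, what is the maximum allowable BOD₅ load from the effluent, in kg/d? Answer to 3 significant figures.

23200 kg/d

Mass balance at the limit: 34800·1.400 + 5400·Cₑ = 40200·7.9 → Cₑ = 49.79 mg/L.
5400 L/s = 5.400 m³/s. Load = 5.400 m³/s × 49.79 g/m³ × 86 400 s/d = 23230 kg/d.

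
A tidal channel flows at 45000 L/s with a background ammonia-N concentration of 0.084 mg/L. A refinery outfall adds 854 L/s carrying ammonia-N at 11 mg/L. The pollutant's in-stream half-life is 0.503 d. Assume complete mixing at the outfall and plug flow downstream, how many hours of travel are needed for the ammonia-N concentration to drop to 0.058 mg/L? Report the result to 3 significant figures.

Mass balance: C = (45000·0.08400 + 854.0·11.00) / 45850 = 13170/45850 = 0.2873 mg/L.
Half-life 0.503 d → k = ln 2 / 0.503 = 1.378 d⁻¹.
0.2873·exp(−k·t) = 0.058 → t = ln(0.2873/0.058)/k = 100300 s = 27.87 h.

27.9 h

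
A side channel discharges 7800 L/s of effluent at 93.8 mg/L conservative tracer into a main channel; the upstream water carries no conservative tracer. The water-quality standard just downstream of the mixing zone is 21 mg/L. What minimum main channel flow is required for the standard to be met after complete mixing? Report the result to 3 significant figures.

27000 L/s

Set C_mix = 21: (Q·0 + 7800·93.80) / (Q + 7800) = 21
→ Q = 7800·(93.80 − 21)/(21 − 0) = 27040 L/s.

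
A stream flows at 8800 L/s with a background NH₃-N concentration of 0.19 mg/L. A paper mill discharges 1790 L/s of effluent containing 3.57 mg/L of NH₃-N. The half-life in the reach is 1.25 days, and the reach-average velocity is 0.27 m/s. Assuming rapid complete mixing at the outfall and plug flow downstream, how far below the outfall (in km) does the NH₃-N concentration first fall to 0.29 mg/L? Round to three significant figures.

40.6 km

Flow-weighted average: C = (8800·0.1900 + 1790·3.570) / 10590 = 8062/10590 = 0.7613 mg/L.
Half-life 1.25 d → k = ln 2 / 1.25 = 0.5545 d⁻¹.
Set 0.7613·exp(−k·t) = 0.29 → t = ln(0.7613/0.29)/k = 150400 s = 41.77 h.
Distance = v·t = 0.27·150400 = 40600 m = 40.60 km.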